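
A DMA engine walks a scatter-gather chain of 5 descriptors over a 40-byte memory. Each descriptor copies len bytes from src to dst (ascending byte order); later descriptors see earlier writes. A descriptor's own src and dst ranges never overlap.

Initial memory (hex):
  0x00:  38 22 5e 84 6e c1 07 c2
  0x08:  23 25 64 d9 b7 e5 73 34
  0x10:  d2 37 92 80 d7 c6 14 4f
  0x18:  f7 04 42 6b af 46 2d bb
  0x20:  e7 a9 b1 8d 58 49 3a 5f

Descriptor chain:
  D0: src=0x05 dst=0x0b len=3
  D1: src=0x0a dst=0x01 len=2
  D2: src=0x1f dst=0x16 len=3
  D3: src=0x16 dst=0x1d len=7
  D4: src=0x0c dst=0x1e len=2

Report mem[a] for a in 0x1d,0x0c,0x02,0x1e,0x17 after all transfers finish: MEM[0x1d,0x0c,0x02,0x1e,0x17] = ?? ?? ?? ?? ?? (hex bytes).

#0 dst[0x0b+3] := {0xc1,0x07,0xc2}
#1 dst[0x01+2] := {0x64,0xc1}
#2 dst[0x16+3] := {0xbb,0xe7,0xa9}
#3 dst[0x1d+7] := {0xbb,0xe7,0xa9,0x04,0x42,0x6b,0xaf}
#4 dst[0x1e+2] := {0x07,0xc2}
query mem[0x1d]=0xbb, mem[0x0c]=0x07, mem[0x02]=0xc1, mem[0x1e]=0x07, mem[0x17]=0xe7

MEM[0x1d,0x0c,0x02,0x1e,0x17] = bb 07 c1 07 e7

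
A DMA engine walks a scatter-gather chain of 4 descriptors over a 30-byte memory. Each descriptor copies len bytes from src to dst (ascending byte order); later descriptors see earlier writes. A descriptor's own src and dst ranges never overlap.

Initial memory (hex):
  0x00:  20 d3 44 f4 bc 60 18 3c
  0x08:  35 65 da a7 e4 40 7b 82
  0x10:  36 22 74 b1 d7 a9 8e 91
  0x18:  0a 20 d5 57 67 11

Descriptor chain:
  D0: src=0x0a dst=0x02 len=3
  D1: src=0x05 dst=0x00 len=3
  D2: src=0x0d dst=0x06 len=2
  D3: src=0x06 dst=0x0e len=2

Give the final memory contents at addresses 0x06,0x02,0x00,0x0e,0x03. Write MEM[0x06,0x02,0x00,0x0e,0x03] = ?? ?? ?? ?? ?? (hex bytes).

MEM[0x06,0x02,0x00,0x0e,0x03] = 40 3c 60 40 a7

#0 dst[0x02+3] := {0xda,0xa7,0xe4}
#1 dst[0x00+3] := {0x60,0x18,0x3c}
#2 dst[0x06+2] := {0x40,0x7b}
#3 dst[0x0e+2] := {0x40,0x7b}
query mem[0x06]=0x40, mem[0x02]=0x3c, mem[0x00]=0x60, mem[0x0e]=0x40, mem[0x03]=0xa7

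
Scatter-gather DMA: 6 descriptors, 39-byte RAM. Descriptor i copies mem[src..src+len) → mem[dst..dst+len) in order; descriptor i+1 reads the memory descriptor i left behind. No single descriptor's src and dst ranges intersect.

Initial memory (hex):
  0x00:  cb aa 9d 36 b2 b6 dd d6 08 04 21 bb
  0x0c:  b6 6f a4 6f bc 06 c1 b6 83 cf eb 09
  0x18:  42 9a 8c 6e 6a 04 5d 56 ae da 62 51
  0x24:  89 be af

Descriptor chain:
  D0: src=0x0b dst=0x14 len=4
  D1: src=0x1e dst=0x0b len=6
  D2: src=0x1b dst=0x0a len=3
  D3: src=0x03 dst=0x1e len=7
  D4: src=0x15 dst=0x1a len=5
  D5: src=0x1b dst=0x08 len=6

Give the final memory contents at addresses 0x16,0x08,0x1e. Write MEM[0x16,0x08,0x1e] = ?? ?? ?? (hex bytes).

#0 dst[0x14+4] := {0xbb,0xb6,0x6f,0xa4}
#1 dst[0x0b+6] := {0x5d,0x56,0xae,0xda,0x62,0x51}
#2 dst[0x0a+3] := {0x6e,0x6a,0x04}
#3 dst[0x1e+7] := {0x36,0xb2,0xb6,0xdd,0xd6,0x08,0x04}
#4 dst[0x1a+5] := {0xb6,0x6f,0xa4,0x42,0x9a}
#5 dst[0x08+6] := {0x6f,0xa4,0x42,0x9a,0xb2,0xb6}
query mem[0x16]=0x6f, mem[0x08]=0x6f, mem[0x1e]=0x9a

MEM[0x16,0x08,0x1e] = 6f 6f 9a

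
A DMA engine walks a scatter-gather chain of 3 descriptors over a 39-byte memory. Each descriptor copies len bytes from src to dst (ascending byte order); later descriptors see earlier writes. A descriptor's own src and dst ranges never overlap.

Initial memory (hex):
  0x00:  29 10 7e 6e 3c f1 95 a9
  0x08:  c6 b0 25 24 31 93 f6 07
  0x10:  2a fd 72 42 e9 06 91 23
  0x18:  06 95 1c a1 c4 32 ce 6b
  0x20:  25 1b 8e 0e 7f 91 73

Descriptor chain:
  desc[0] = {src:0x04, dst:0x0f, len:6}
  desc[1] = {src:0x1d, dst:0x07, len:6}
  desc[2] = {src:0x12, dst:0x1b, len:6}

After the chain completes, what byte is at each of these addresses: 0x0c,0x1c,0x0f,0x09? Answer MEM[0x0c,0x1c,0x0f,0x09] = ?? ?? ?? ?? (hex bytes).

#0 dst[0x0f+6] := {0x3c,0xf1,0x95,0xa9,0xc6,0xb0}
#1 dst[0x07+6] := {0x32,0xce,0x6b,0x25,0x1b,0x8e}
#2 dst[0x1b+6] := {0xa9,0xc6,0xb0,0x06,0x91,0x23}
query mem[0x0c]=0x8e, mem[0x1c]=0xc6, mem[0x0f]=0x3c, mem[0x09]=0x6b

MEM[0x0c,0x1c,0x0f,0x09] = 8e c6 3c 6b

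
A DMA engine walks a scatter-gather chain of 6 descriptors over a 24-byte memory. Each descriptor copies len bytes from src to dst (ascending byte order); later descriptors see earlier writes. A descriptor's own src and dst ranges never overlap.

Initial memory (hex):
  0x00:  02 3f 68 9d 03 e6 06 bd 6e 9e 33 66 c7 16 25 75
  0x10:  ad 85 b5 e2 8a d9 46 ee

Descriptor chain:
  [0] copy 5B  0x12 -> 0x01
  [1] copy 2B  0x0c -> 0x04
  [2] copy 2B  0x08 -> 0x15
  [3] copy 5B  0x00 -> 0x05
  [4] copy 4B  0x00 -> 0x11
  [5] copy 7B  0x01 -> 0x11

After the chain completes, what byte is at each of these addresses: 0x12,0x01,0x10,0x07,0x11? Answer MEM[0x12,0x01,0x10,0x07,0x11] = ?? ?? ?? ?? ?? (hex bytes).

MEM[0x12,0x01,0x10,0x07,0x11] = e2 b5 ad e2 b5

#0 dst[0x01+5] := {0xb5,0xe2,0x8a,0xd9,0x46}
#1 dst[0x04+2] := {0xc7,0x16}
#2 dst[0x15+2] := {0x6e,0x9e}
#3 dst[0x05+5] := {0x02,0xb5,0xe2,0x8a,0xc7}
#4 dst[0x11+4] := {0x02,0xb5,0xe2,0x8a}
#5 dst[0x11+7] := {0xb5,0xe2,0x8a,0xc7,0x02,0xb5,0xe2}
query mem[0x12]=0xe2, mem[0x01]=0xb5, mem[0x10]=0xad, mem[0x07]=0xe2, mem[0x11]=0xb5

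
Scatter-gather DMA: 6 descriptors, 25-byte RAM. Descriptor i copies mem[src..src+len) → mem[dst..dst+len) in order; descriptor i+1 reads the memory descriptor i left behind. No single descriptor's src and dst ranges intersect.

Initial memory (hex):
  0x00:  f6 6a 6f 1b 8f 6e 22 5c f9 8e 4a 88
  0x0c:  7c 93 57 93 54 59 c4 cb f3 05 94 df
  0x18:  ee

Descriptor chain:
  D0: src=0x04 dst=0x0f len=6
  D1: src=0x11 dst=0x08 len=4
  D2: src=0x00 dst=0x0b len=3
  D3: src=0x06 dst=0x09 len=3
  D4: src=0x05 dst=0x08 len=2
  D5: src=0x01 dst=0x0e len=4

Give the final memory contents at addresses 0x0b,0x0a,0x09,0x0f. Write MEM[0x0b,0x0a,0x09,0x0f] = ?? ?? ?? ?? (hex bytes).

MEM[0x0b,0x0a,0x09,0x0f] = 22 5c 22 6f

  after D0: wrote 6B at 0x0f = 8f6e225cf98e
  after D1: wrote 4B at 0x08 = 225cf98e
  after D2: wrote 3B at 0x0b = f66a6f
  after D3: wrote 3B at 0x09 = 225c22
  after D4: wrote 2B at 0x08 = 6e22
  after D5: wrote 4B at 0x0e = 6a6f1b8f
query mem[0x0b]=0x22, mem[0x0a]=0x5c, mem[0x09]=0x22, mem[0x0f]=0x6f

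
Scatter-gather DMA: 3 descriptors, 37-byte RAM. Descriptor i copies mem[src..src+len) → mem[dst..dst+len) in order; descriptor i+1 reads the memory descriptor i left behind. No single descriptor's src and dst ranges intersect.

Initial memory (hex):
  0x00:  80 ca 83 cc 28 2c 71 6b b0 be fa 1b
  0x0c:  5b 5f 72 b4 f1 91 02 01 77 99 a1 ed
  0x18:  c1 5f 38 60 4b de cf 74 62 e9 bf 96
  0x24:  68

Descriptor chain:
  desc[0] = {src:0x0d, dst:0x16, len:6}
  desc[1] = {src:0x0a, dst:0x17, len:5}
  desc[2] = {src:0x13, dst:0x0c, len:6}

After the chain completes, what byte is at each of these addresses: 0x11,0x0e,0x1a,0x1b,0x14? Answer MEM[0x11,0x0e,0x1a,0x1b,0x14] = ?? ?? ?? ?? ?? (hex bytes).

  after D0: wrote 6B at 0x16 = 5f72b4f19102
  after D1: wrote 5B at 0x17 = fa1b5b5f72
  after D2: wrote 6B at 0x0c = 0177995ffa1b
query mem[0x11]=0x1b, mem[0x0e]=0x99, mem[0x1a]=0x5f, mem[0x1b]=0x72, mem[0x14]=0x77

MEM[0x11,0x0e,0x1a,0x1b,0x14] = 1b 99 5f 72 77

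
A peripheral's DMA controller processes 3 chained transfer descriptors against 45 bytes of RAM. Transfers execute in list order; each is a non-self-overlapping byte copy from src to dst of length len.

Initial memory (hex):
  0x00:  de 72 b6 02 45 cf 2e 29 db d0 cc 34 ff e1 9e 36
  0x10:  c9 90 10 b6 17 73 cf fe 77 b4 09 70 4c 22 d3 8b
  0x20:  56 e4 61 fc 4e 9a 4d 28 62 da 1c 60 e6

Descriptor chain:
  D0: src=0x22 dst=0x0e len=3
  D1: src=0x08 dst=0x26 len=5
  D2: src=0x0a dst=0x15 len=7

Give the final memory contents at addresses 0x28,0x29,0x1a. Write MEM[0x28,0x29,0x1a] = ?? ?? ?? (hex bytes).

MEM[0x28,0x29,0x1a] = cc 34 fc

[0] 0x22->0x0e len=3 : 61 fc 4e
[1] 0x08->0x26 len=5 : db d0 cc 34 ff
[2] 0x0a->0x15 len=7 : cc 34 ff e1 61 fc 4e
query mem[0x28]=0xcc, mem[0x29]=0x34, mem[0x1a]=0xfc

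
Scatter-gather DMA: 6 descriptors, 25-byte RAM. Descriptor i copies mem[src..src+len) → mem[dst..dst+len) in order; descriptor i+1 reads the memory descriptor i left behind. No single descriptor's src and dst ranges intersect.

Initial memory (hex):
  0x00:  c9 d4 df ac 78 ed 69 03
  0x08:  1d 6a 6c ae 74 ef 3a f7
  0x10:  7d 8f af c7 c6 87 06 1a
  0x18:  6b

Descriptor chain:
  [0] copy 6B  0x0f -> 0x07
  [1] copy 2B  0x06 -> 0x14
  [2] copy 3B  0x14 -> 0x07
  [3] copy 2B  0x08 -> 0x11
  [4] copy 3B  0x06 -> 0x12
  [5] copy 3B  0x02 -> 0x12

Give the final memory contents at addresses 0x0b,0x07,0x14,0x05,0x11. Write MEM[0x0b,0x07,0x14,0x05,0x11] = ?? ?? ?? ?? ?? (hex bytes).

MEM[0x0b,0x07,0x14,0x05,0x11] = c7 69 78 ed f7

  after D0: wrote 6B at 0x07 = f77d8fafc7c6
  after D1: wrote 2B at 0x14 = 69f7
  after D2: wrote 3B at 0x07 = 69f706
  after D3: wrote 2B at 0x11 = f706
  after D4: wrote 3B at 0x12 = 6969f7
  after D5: wrote 3B at 0x12 = dfac78
query mem[0x0b]=0xc7, mem[0x07]=0x69, mem[0x14]=0x78, mem[0x05]=0xed, mem[0x11]=0xf7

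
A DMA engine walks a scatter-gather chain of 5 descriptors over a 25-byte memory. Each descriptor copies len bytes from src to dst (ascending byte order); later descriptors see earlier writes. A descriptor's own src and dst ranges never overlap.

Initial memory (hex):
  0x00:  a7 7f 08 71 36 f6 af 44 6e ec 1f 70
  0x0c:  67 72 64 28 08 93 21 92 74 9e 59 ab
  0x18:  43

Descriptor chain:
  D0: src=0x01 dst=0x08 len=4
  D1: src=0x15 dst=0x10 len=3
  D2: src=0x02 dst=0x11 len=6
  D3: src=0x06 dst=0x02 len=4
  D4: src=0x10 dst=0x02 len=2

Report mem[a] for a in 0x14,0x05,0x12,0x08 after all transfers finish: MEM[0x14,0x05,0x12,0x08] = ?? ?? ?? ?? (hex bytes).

MEM[0x14,0x05,0x12,0x08] = f6 08 71 7f

  after D0: wrote 4B at 0x08 = 7f087136
  after D1: wrote 3B at 0x10 = 9e59ab
  after D2: wrote 6B at 0x11 = 087136f6af44
  after D3: wrote 4B at 0x02 = af447f08
  after D4: wrote 2B at 0x02 = 9e08
query mem[0x14]=0xf6, mem[0x05]=0x08, mem[0x12]=0x71, mem[0x08]=0x7f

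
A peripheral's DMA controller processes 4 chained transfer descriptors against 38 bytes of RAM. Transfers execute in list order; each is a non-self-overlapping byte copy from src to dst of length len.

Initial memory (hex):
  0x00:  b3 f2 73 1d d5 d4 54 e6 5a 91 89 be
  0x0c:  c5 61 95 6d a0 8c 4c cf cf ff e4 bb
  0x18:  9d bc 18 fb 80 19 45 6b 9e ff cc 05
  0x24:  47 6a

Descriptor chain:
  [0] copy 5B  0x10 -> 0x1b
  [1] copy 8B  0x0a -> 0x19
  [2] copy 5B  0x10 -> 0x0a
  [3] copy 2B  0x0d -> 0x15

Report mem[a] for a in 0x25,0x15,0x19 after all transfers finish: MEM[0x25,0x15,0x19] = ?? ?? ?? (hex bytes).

MEM[0x25,0x15,0x19] = 6a cf 89

[0] 0x10->0x1b len=5 : a0 8c 4c cf cf
[1] 0x0a->0x19 len=8 : 89 be c5 61 95 6d a0 8c
[2] 0x10->0x0a len=5 : a0 8c 4c cf cf
[3] 0x0d->0x15 len=2 : cf cf
query mem[0x25]=0x6a, mem[0x15]=0xcf, mem[0x19]=0x89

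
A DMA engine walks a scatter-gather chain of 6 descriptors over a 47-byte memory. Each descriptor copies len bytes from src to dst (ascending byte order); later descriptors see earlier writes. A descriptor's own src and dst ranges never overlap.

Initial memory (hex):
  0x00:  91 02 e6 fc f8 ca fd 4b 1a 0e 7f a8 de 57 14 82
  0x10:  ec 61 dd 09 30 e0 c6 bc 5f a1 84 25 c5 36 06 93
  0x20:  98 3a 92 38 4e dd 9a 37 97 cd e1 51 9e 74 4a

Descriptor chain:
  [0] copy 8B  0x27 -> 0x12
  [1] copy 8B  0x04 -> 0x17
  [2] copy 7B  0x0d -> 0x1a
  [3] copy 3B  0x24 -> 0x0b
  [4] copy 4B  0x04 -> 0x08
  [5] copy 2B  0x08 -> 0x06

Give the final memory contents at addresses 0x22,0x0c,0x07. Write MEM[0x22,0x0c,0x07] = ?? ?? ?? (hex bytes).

MEM[0x22,0x0c,0x07] = 92 dd ca

  after D0: wrote 8B at 0x12 = 3797cde1519e744a
  after D1: wrote 8B at 0x17 = f8cafd4b1a0e7fa8
  after D2: wrote 7B at 0x1a = 571482ec613797
  after D3: wrote 3B at 0x0b = 4edd9a
  after D4: wrote 4B at 0x08 = f8cafd4b
  after D5: wrote 2B at 0x06 = f8ca
query mem[0x22]=0x92, mem[0x0c]=0xdd, mem[0x07]=0xca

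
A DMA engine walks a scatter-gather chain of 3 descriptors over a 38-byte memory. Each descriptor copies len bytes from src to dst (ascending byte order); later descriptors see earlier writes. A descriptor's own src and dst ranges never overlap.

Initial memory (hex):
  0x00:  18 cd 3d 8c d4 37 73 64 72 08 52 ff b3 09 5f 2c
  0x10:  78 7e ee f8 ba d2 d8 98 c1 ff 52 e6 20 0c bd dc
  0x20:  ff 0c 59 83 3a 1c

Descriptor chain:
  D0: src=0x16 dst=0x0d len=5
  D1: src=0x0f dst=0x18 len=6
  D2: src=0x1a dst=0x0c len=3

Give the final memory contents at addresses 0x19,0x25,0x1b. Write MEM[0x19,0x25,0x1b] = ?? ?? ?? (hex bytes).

MEM[0x19,0x25,0x1b] = ff 1c ee

[0] 0x16->0x0d len=5 : d8 98 c1 ff 52
[1] 0x0f->0x18 len=6 : c1 ff 52 ee f8 ba
[2] 0x1a->0x0c len=3 : 52 ee f8
query mem[0x19]=0xff, mem[0x25]=0x1c, mem[0x1b]=0xee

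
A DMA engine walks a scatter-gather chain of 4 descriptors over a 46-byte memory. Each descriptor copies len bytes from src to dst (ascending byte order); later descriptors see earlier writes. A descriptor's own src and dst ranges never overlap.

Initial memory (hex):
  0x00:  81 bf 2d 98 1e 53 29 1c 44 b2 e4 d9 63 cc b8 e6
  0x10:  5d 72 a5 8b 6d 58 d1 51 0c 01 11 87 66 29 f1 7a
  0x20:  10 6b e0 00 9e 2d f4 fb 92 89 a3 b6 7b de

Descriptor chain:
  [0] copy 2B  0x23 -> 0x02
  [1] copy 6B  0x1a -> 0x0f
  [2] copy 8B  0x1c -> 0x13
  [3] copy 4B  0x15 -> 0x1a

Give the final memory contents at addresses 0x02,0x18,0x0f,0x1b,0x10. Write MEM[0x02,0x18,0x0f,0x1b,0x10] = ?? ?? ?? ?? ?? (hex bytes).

D0: mem[0x02..0x03] <- [00 9e]
D1: mem[0x0f..0x14] <- [11 87 66 29 f1 7a]
D2: mem[0x13..0x1a] <- [66 29 f1 7a 10 6b e0 00]
D3: mem[0x1a..0x1d] <- [f1 7a 10 6b]
query mem[0x02]=0x00, mem[0x18]=0x6b, mem[0x0f]=0x11, mem[0x1b]=0x7a, mem[0x10]=0x87

MEM[0x02,0x18,0x0f,0x1b,0x10] = 00 6b 11 7a 87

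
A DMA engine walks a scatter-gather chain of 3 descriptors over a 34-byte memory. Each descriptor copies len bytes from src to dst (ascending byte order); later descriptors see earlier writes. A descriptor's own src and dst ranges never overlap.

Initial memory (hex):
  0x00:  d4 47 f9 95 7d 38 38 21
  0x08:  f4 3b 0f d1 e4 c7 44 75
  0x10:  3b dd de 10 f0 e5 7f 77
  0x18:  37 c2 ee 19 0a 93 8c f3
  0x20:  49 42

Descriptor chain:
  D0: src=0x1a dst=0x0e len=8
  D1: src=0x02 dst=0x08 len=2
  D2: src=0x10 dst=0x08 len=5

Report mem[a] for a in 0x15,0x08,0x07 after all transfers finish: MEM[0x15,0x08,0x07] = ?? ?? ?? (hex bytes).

MEM[0x15,0x08,0x07] = 42 0a 21

  after D0: wrote 8B at 0x0e = ee190a938cf34942
  after D1: wrote 2B at 0x08 = f995
  after D2: wrote 5B at 0x08 = 0a938cf349
query mem[0x15]=0x42, mem[0x08]=0x0a, mem[0x07]=0x21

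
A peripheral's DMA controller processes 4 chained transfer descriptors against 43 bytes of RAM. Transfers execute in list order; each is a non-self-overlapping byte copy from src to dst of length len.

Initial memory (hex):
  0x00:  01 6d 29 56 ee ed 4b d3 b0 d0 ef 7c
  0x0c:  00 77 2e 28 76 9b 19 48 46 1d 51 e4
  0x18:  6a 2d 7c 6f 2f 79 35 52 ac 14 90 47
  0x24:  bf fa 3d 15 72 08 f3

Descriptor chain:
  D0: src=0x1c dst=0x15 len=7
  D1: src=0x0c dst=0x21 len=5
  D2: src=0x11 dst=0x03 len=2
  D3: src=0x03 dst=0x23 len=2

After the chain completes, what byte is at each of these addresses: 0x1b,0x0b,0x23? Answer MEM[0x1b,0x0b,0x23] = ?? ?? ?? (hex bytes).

MEM[0x1b,0x0b,0x23] = 90 7c 9b

#0 dst[0x15+7] := {0x2f,0x79,0x35,0x52,0xac,0x14,0x90}
#1 dst[0x21+5] := {0x00,0x77,0x2e,0x28,0x76}
#2 dst[0x03+2] := {0x9b,0x19}
#3 dst[0x23+2] := {0x9b,0x19}
query mem[0x1b]=0x90, mem[0x0b]=0x7c, mem[0x23]=0x9b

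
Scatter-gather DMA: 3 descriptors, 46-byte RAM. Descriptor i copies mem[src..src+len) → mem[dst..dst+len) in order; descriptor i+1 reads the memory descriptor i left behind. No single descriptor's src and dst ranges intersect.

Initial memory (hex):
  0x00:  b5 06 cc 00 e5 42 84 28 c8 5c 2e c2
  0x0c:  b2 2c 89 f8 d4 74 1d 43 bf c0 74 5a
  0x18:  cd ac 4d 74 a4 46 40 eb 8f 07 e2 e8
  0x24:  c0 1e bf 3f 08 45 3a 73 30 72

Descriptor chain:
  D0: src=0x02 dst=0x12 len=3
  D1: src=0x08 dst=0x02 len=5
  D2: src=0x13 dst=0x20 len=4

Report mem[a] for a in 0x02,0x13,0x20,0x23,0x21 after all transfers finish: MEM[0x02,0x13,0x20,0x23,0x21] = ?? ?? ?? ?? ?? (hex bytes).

MEM[0x02,0x13,0x20,0x23,0x21] = c8 00 00 74 e5

#0 dst[0x12+3] := {0xcc,0x00,0xe5}
#1 dst[0x02+5] := {0xc8,0x5c,0x2e,0xc2,0xb2}
#2 dst[0x20+4] := {0x00,0xe5,0xc0,0x74}
query mem[0x02]=0xc8, mem[0x13]=0x00, mem[0x20]=0x00, mem[0x23]=0x74, mem[0x21]=0xe5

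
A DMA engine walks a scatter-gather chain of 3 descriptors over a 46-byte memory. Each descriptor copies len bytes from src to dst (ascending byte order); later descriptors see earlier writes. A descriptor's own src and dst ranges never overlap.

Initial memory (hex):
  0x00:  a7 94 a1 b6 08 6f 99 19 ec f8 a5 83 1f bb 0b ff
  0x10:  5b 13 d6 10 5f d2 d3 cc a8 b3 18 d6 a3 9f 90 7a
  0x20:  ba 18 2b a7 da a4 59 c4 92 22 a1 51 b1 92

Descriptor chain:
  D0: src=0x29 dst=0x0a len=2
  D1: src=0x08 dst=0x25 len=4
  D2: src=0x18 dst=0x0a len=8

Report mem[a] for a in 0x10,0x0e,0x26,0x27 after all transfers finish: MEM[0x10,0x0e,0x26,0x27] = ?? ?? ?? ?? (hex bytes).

[0] 0x29->0x0a len=2 : 22 a1
[1] 0x08->0x25 len=4 : ec f8 22 a1
[2] 0x18->0x0a len=8 : a8 b3 18 d6 a3 9f 90 7a
query mem[0x10]=0x90, mem[0x0e]=0xa3, mem[0x26]=0xf8, mem[0x27]=0x22

MEM[0x10,0x0e,0x26,0x27] = 90 a3 f8 22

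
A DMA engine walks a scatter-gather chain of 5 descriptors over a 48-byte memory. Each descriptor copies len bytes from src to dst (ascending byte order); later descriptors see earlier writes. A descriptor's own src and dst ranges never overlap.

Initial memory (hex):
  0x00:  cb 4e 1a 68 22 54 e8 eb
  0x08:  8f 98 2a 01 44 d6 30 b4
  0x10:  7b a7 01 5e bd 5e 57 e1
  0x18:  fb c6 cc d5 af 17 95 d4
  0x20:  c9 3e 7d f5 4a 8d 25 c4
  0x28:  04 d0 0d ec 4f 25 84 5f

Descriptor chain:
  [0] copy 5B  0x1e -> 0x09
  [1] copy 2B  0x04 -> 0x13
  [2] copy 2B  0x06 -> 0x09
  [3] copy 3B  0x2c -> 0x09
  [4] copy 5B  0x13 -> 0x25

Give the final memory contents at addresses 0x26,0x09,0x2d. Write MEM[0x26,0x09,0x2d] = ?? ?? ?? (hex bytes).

  after D0: wrote 5B at 0x09 = 95d4c93e7d
  after D1: wrote 2B at 0x13 = 2254
  after D2: wrote 2B at 0x09 = e8eb
  after D3: wrote 3B at 0x09 = 4f2584
  after D4: wrote 5B at 0x25 = 22545e57e1
query mem[0x26]=0x54, mem[0x09]=0x4f, mem[0x2d]=0x25

MEM[0x26,0x09,0x2d] = 54 4f 25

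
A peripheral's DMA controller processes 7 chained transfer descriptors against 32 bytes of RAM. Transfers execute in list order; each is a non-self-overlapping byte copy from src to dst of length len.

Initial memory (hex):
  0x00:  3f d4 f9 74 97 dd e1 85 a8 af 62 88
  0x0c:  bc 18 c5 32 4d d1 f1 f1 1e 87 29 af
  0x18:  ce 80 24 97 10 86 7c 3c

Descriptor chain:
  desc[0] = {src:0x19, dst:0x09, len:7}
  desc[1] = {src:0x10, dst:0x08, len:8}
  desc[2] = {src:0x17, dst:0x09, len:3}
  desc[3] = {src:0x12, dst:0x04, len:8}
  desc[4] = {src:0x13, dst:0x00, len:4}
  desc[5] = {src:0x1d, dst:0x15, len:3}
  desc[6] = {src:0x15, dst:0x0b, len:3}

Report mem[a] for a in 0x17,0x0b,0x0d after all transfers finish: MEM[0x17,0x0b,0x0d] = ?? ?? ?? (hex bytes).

MEM[0x17,0x0b,0x0d] = 3c 86 3c

#0 dst[0x09+7] := {0x80,0x24,0x97,0x10,0x86,0x7c,0x3c}
#1 dst[0x08+8] := {0x4d,0xd1,0xf1,0xf1,0x1e,0x87,0x29,0xaf}
#2 dst[0x09+3] := {0xaf,0xce,0x80}
#3 dst[0x04+8] := {0xf1,0xf1,0x1e,0x87,0x29,0xaf,0xce,0x80}
#4 dst[0x00+4] := {0xf1,0x1e,0x87,0x29}
#5 dst[0x15+3] := {0x86,0x7c,0x3c}
#6 dst[0x0b+3] := {0x86,0x7c,0x3c}
query mem[0x17]=0x3c, mem[0x0b]=0x86, mem[0x0d]=0x3c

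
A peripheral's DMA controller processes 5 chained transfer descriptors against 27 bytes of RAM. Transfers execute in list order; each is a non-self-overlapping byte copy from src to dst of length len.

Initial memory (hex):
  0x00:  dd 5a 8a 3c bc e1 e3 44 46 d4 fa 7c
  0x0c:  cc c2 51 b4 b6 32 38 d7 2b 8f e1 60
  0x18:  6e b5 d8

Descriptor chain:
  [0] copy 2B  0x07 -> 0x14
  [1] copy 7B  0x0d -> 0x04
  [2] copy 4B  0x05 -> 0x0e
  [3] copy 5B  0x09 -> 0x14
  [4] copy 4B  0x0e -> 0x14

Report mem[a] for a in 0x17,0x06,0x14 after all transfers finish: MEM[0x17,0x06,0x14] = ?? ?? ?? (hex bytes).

D0: mem[0x14..0x15] <- [44 46]
D1: mem[0x04..0x0a] <- [c2 51 b4 b6 32 38 d7]
D2: mem[0x0e..0x11] <- [51 b4 b6 32]
D3: mem[0x14..0x18] <- [38 d7 7c cc c2]
D4: mem[0x14..0x17] <- [51 b4 b6 32]
query mem[0x17]=0x32, mem[0x06]=0xb4, mem[0x14]=0x51

MEM[0x17,0x06,0x14] = 32 b4 51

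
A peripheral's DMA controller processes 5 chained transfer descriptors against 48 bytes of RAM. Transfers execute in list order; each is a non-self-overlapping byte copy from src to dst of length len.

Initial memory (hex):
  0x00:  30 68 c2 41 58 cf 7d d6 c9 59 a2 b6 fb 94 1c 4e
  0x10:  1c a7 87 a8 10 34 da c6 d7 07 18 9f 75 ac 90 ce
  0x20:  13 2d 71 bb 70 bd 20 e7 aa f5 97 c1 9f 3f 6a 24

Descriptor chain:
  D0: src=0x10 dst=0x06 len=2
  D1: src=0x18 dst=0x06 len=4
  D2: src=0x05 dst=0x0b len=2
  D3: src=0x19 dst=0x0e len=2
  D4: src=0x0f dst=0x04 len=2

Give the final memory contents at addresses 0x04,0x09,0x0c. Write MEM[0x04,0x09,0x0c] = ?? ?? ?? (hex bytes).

D0: mem[0x06..0x07] <- [1c a7]
D1: mem[0x06..0x09] <- [d7 07 18 9f]
D2: mem[0x0b..0x0c] <- [cf d7]
D3: mem[0x0e..0x0f] <- [07 18]
D4: mem[0x04..0x05] <- [18 1c]
query mem[0x04]=0x18, mem[0x09]=0x9f, mem[0x0c]=0xd7

MEM[0x04,0x09,0x0c] = 18 9f d7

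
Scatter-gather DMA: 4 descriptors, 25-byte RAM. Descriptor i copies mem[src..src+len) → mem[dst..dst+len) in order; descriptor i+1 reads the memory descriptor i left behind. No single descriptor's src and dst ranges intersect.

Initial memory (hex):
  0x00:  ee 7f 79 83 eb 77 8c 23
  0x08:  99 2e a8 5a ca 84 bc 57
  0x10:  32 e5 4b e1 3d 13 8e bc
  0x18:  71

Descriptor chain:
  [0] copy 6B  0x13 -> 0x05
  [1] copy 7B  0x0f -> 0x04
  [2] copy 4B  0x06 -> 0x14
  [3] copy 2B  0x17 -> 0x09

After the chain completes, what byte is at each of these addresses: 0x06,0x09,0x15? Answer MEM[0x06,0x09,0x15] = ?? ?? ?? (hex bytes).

MEM[0x06,0x09,0x15] = e5 3d 4b

  after D0: wrote 6B at 0x05 = e13d138ebc71
  after D1: wrote 7B at 0x04 = 5732e54be13d13
  after D2: wrote 4B at 0x14 = e54be13d
  after D3: wrote 2B at 0x09 = 3d71
query mem[0x06]=0xe5, mem[0x09]=0x3d, mem[0x15]=0x4b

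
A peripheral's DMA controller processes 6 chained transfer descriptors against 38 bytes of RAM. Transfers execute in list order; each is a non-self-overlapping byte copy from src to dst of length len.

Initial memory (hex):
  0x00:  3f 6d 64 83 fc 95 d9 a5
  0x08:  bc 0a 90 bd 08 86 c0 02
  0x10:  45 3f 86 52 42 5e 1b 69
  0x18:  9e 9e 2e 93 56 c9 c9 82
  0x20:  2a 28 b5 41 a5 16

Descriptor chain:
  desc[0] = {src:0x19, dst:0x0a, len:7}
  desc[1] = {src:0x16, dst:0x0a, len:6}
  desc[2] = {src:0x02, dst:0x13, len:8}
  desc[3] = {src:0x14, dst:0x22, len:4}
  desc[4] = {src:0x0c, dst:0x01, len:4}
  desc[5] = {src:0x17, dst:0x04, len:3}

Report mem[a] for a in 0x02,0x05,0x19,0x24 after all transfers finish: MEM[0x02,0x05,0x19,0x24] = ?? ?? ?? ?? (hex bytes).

  after D0: wrote 7B at 0x0a = 9e2e9356c9c982
  after D1: wrote 6B at 0x0a = 1b699e9e2e93
  after D2: wrote 8B at 0x13 = 6483fc95d9a5bc0a
  after D3: wrote 4B at 0x22 = 83fc95d9
  after D4: wrote 4B at 0x01 = 9e9e2e93
  after D5: wrote 3B at 0x04 = d9a5bc
query mem[0x02]=0x9e, mem[0x05]=0xa5, mem[0x19]=0xbc, mem[0x24]=0x95

MEM[0x02,0x05,0x19,0x24] = 9e a5 bc 95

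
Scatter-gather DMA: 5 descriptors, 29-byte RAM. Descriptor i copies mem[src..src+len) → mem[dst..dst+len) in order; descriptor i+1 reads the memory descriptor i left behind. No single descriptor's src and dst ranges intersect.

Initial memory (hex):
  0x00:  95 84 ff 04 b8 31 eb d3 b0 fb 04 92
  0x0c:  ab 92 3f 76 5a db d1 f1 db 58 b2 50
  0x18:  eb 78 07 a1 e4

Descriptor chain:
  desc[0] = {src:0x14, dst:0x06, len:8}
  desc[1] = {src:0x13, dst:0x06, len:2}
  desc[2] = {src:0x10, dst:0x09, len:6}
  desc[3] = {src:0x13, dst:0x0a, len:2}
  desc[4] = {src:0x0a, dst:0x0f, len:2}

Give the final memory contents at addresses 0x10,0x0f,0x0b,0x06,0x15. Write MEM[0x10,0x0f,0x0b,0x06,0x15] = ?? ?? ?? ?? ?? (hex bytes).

D0: mem[0x06..0x0d] <- [db 58 b2 50 eb 78 07 a1]
D1: mem[0x06..0x07] <- [f1 db]
D2: mem[0x09..0x0e] <- [5a db d1 f1 db 58]
D3: mem[0x0a..0x0b] <- [f1 db]
D4: mem[0x0f..0x10] <- [f1 db]
query mem[0x10]=0xdb, mem[0x0f]=0xf1, mem[0x0b]=0xdb, mem[0x06]=0xf1, mem[0x15]=0x58

MEM[0x10,0x0f,0x0b,0x06,0x15] = db f1 db f1 58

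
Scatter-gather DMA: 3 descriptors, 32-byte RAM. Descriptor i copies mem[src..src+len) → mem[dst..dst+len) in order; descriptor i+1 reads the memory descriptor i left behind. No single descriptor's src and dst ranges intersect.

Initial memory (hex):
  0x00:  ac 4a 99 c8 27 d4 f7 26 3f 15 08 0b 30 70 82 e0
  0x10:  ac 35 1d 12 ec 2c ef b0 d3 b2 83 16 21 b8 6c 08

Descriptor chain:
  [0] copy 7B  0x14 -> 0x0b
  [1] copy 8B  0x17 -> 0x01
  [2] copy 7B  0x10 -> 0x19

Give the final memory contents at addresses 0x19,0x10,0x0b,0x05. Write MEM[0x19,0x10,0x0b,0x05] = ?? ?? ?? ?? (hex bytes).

#0 dst[0x0b+7] := {0xec,0x2c,0xef,0xb0,0xd3,0xb2,0x83}
#1 dst[0x01+8] := {0xb0,0xd3,0xb2,0x83,0x16,0x21,0xb8,0x6c}
#2 dst[0x19+7] := {0xb2,0x83,0x1d,0x12,0xec,0x2c,0xef}
query mem[0x19]=0xb2, mem[0x10]=0xb2, mem[0x0b]=0xec, mem[0x05]=0x16

MEM[0x19,0x10,0x0b,0x05] = b2 b2 ec 16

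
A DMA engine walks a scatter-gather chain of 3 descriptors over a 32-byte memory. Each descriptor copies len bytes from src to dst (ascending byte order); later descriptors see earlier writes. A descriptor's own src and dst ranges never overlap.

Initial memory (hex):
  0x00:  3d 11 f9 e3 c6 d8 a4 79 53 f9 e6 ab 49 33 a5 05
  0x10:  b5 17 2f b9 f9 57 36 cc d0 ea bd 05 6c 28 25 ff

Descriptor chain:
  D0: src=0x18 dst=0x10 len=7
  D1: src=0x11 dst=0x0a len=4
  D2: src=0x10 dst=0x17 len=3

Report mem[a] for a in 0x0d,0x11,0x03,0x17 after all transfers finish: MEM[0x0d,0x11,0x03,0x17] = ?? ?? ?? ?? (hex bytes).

MEM[0x0d,0x11,0x03,0x17] = 6c ea e3 d0

#0 dst[0x10+7] := {0xd0,0xea,0xbd,0x05,0x6c,0x28,0x25}
#1 dst[0x0a+4] := {0xea,0xbd,0x05,0x6c}
#2 dst[0x17+3] := {0xd0,0xea,0xbd}
query mem[0x0d]=0x6c, mem[0x11]=0xea, mem[0x03]=0xe3, mem[0x17]=0xd0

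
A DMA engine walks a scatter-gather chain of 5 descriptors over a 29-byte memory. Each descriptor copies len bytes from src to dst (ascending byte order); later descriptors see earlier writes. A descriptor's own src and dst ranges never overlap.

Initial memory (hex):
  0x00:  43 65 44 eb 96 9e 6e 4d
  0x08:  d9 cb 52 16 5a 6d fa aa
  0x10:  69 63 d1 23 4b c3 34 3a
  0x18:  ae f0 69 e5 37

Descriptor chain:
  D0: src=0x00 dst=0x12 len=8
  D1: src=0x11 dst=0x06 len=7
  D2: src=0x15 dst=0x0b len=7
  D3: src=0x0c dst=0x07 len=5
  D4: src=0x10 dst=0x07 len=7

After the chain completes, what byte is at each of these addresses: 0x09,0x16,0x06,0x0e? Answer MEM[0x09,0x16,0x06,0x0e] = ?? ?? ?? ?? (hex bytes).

[0] 0x00->0x12 len=8 : 43 65 44 eb 96 9e 6e 4d
[1] 0x11->0x06 len=7 : 63 43 65 44 eb 96 9e
[2] 0x15->0x0b len=7 : eb 96 9e 6e 4d 69 e5
[3] 0x0c->0x07 len=5 : 96 9e 6e 4d 69
[4] 0x10->0x07 len=7 : 69 e5 43 65 44 eb 96
query mem[0x09]=0x43, mem[0x16]=0x96, mem[0x06]=0x63, mem[0x0e]=0x6e

MEM[0x09,0x16,0x06,0x0e] = 43 96 63 6e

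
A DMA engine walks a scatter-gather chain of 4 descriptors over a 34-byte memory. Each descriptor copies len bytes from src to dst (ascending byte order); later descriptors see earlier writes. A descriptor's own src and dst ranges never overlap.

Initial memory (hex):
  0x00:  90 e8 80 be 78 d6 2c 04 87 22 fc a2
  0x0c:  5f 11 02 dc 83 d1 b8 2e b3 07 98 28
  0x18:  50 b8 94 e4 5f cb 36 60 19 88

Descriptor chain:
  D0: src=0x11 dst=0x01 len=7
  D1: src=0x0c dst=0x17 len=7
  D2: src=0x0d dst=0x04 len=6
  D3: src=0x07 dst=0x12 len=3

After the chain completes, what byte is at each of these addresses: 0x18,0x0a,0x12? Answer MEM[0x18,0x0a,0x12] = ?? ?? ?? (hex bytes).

  after D0: wrote 7B at 0x01 = d1b82eb3079828
  after D1: wrote 7B at 0x17 = 5f1102dc83d1b8
  after D2: wrote 6B at 0x04 = 1102dc83d1b8
  after D3: wrote 3B at 0x12 = 83d1b8
query mem[0x18]=0x11, mem[0x0a]=0xfc, mem[0x12]=0x83

MEM[0x18,0x0a,0x12] = 11 fc 83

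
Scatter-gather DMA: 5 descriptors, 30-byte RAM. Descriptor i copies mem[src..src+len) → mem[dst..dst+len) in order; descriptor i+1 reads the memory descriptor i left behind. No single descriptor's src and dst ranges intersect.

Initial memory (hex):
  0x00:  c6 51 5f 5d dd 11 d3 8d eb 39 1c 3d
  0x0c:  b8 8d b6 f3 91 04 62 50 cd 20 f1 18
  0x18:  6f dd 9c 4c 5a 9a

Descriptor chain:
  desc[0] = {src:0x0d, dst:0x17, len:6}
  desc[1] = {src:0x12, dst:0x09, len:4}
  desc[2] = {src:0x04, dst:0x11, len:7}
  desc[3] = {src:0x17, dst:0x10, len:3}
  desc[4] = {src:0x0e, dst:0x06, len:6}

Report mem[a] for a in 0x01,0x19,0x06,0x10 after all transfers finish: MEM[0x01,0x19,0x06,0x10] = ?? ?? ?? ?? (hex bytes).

D0: mem[0x17..0x1c] <- [8d b6 f3 91 04 62]
D1: mem[0x09..0x0c] <- [62 50 cd 20]
D2: mem[0x11..0x17] <- [dd 11 d3 8d eb 62 50]
D3: mem[0x10..0x12] <- [50 b6 f3]
D4: mem[0x06..0x0b] <- [b6 f3 50 b6 f3 d3]
query mem[0x01]=0x51, mem[0x19]=0xf3, mem[0x06]=0xb6, mem[0x10]=0x50

MEM[0x01,0x19,0x06,0x10] = 51 f3 b6 50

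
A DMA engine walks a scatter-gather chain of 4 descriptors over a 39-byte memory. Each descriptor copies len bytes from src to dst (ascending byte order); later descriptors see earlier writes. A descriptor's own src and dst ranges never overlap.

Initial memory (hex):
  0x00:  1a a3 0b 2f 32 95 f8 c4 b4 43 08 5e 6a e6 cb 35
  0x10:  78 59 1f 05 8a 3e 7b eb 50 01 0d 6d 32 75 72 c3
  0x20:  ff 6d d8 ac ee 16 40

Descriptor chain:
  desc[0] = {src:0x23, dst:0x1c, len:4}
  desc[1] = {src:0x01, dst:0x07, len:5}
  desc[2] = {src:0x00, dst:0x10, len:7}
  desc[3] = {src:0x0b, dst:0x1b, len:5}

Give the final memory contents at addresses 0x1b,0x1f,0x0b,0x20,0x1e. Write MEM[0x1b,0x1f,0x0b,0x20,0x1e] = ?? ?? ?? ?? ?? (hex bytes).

D0: mem[0x1c..0x1f] <- [ac ee 16 40]
D1: mem[0x07..0x0b] <- [a3 0b 2f 32 95]
D2: mem[0x10..0x16] <- [1a a3 0b 2f 32 95 f8]
D3: mem[0x1b..0x1f] <- [95 6a e6 cb 35]
query mem[0x1b]=0x95, mem[0x1f]=0x35, mem[0x0b]=0x95, mem[0x20]=0xff, mem[0x1e]=0xcb

MEM[0x1b,0x1f,0x0b,0x20,0x1e] = 95 35 95 ff cb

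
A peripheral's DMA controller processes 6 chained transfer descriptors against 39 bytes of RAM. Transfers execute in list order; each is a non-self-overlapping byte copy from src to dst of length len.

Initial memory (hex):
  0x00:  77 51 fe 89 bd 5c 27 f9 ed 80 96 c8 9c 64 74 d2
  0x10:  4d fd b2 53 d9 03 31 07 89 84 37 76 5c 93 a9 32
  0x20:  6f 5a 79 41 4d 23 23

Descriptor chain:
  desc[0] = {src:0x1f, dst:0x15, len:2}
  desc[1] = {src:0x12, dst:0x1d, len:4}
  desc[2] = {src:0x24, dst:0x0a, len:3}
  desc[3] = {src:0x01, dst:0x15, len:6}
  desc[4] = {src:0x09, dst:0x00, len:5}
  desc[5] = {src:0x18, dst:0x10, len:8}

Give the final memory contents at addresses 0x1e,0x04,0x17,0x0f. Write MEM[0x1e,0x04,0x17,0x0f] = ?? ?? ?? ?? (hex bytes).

#0 dst[0x15+2] := {0x32,0x6f}
#1 dst[0x1d+4] := {0xb2,0x53,0xd9,0x32}
#2 dst[0x0a+3] := {0x4d,0x23,0x23}
#3 dst[0x15+6] := {0x51,0xfe,0x89,0xbd,0x5c,0x27}
#4 dst[0x00+5] := {0x80,0x4d,0x23,0x23,0x64}
#5 dst[0x10+8] := {0xbd,0x5c,0x27,0x76,0x5c,0xb2,0x53,0xd9}
query mem[0x1e]=0x53, mem[0x04]=0x64, mem[0x17]=0xd9, mem[0x0f]=0xd2

MEM[0x1e,0x04,0x17,0x0f] = 53 64 d9 d2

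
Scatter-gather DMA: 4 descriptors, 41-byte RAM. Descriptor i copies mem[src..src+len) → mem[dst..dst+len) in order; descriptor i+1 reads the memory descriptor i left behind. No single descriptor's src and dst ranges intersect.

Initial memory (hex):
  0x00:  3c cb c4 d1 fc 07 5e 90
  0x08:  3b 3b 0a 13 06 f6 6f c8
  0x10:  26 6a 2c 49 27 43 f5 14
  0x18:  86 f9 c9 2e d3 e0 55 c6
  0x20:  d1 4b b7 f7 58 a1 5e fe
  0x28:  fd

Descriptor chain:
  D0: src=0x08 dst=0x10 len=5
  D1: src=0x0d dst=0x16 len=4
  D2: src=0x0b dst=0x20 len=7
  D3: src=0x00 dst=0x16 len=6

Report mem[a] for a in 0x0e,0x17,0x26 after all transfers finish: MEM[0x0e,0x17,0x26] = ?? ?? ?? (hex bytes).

MEM[0x0e,0x17,0x26] = 6f cb 3b

#0 dst[0x10+5] := {0x3b,0x3b,0x0a,0x13,0x06}
#1 dst[0x16+4] := {0xf6,0x6f,0xc8,0x3b}
#2 dst[0x20+7] := {0x13,0x06,0xf6,0x6f,0xc8,0x3b,0x3b}
#3 dst[0x16+6] := {0x3c,0xcb,0xc4,0xd1,0xfc,0x07}
query mem[0x0e]=0x6f, mem[0x17]=0xcb, mem[0x26]=0x3b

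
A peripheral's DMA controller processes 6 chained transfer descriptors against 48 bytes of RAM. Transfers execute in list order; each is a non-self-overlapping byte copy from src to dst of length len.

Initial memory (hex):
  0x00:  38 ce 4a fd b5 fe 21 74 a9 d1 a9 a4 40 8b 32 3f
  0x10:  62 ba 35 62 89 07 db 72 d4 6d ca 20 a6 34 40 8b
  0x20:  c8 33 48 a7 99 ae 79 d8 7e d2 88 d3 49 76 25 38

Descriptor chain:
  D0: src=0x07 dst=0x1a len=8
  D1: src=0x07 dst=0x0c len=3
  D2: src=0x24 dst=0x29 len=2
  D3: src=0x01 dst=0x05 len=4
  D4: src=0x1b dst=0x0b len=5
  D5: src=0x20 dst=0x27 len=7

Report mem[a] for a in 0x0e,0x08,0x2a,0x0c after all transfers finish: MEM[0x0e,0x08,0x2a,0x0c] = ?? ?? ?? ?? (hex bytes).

MEM[0x0e,0x08,0x2a,0x0c] = a4 b5 a7 d1

#0 dst[0x1a+8] := {0x74,0xa9,0xd1,0xa9,0xa4,0x40,0x8b,0x32}
#1 dst[0x0c+3] := {0x74,0xa9,0xd1}
#2 dst[0x29+2] := {0x99,0xae}
#3 dst[0x05+4] := {0xce,0x4a,0xfd,0xb5}
#4 dst[0x0b+5] := {0xa9,0xd1,0xa9,0xa4,0x40}
#5 dst[0x27+7] := {0x8b,0x32,0x48,0xa7,0x99,0xae,0x79}
query mem[0x0e]=0xa4, mem[0x08]=0xb5, mem[0x2a]=0xa7, mem[0x0c]=0xd1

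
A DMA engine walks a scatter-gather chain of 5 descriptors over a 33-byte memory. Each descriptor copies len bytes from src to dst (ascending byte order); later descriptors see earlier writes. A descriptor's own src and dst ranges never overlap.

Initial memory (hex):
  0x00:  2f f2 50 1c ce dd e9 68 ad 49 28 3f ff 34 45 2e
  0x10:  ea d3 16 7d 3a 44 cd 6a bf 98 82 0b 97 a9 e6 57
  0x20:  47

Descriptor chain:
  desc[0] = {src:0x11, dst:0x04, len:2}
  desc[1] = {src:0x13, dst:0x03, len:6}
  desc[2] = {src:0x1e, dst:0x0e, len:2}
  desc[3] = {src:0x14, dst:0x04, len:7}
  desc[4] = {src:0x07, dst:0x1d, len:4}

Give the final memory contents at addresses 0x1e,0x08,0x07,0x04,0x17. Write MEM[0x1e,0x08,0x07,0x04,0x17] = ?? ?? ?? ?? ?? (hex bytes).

  after D0: wrote 2B at 0x04 = d316
  after D1: wrote 6B at 0x03 = 7d3a44cd6abf
  after D2: wrote 2B at 0x0e = e657
  after D3: wrote 7B at 0x04 = 3a44cd6abf9882
  after D4: wrote 4B at 0x1d = 6abf9882
query mem[0x1e]=0xbf, mem[0x08]=0xbf, mem[0x07]=0x6a, mem[0x04]=0x3a, mem[0x17]=0x6a

MEM[0x1e,0x08,0x07,0x04,0x17] = bf bf 6a 3a 6a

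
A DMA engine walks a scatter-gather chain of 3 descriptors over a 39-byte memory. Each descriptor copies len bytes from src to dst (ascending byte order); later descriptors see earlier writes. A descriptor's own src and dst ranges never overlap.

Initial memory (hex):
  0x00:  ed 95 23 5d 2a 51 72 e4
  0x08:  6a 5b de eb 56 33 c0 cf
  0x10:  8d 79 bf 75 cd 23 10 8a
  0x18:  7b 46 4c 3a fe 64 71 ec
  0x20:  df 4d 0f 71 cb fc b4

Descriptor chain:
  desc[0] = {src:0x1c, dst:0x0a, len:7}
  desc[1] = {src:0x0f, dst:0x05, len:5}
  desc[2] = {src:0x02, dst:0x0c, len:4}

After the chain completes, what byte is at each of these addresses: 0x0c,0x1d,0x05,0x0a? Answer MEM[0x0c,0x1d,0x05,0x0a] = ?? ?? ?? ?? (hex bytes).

MEM[0x0c,0x1d,0x05,0x0a] = 23 64 4d fe

#0 dst[0x0a+7] := {0xfe,0x64,0x71,0xec,0xdf,0x4d,0x0f}
#1 dst[0x05+5] := {0x4d,0x0f,0x79,0xbf,0x75}
#2 dst[0x0c+4] := {0x23,0x5d,0x2a,0x4d}
query mem[0x0c]=0x23, mem[0x1d]=0x64, mem[0x05]=0x4d, mem[0x0a]=0xfe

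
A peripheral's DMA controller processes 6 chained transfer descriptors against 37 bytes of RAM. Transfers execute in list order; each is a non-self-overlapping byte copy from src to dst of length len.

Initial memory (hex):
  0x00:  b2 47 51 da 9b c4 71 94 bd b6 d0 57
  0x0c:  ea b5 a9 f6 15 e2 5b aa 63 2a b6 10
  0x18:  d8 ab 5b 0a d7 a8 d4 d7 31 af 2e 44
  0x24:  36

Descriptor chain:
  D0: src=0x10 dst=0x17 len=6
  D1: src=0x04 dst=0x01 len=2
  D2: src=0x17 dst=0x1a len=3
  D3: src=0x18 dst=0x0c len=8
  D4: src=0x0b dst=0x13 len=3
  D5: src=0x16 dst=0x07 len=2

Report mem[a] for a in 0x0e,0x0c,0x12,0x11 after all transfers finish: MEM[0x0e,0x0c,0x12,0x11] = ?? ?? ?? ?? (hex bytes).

MEM[0x0e,0x0c,0x12,0x11] = 15 e2 d4 a8

#0 dst[0x17+6] := {0x15,0xe2,0x5b,0xaa,0x63,0x2a}
#1 dst[0x01+2] := {0x9b,0xc4}
#2 dst[0x1a+3] := {0x15,0xe2,0x5b}
#3 dst[0x0c+8] := {0xe2,0x5b,0x15,0xe2,0x5b,0xa8,0xd4,0xd7}
#4 dst[0x13+3] := {0x57,0xe2,0x5b}
#5 dst[0x07+2] := {0xb6,0x15}
query mem[0x0e]=0x15, mem[0x0c]=0xe2, mem[0x12]=0xd4, mem[0x11]=0xa8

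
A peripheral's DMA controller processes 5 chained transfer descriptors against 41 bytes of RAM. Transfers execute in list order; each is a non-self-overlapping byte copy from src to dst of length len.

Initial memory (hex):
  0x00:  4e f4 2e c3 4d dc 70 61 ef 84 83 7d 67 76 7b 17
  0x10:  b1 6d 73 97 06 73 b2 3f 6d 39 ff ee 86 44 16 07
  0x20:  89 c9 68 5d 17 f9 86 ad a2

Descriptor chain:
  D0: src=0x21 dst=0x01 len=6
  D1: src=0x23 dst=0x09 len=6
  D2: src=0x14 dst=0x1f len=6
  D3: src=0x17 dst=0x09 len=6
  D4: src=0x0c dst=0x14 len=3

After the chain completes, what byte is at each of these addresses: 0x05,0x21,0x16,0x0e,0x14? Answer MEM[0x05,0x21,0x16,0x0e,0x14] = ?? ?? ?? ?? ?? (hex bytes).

MEM[0x05,0x21,0x16,0x0e,0x14] = f9 b2 86 86 ff

  after D0: wrote 6B at 0x01 = c9685d17f986
  after D1: wrote 6B at 0x09 = 5d17f986ada2
  after D2: wrote 6B at 0x1f = 0673b23f6d39
  after D3: wrote 6B at 0x09 = 3f6d39ffee86
  after D4: wrote 3B at 0x14 = ffee86
query mem[0x05]=0xf9, mem[0x21]=0xb2, mem[0x16]=0x86, mem[0x0e]=0x86, mem[0x14]=0xff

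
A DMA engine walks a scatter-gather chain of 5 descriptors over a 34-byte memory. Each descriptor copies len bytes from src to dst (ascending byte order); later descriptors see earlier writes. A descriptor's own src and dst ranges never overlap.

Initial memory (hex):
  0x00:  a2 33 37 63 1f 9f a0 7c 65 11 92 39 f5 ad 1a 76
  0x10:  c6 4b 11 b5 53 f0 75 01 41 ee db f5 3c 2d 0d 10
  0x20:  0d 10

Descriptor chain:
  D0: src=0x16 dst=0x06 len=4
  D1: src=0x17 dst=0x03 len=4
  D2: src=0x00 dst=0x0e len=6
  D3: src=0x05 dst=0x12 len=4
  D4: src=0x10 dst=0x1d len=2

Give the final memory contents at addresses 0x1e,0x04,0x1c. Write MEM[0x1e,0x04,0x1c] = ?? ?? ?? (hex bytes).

#0 dst[0x06+4] := {0x75,0x01,0x41,0xee}
#1 dst[0x03+4] := {0x01,0x41,0xee,0xdb}
#2 dst[0x0e+6] := {0xa2,0x33,0x37,0x01,0x41,0xee}
#3 dst[0x12+4] := {0xee,0xdb,0x01,0x41}
#4 dst[0x1d+2] := {0x37,0x01}
query mem[0x1e]=0x01, mem[0x04]=0x41, mem[0x1c]=0x3c

MEM[0x1e,0x04,0x1c] = 01 41 3c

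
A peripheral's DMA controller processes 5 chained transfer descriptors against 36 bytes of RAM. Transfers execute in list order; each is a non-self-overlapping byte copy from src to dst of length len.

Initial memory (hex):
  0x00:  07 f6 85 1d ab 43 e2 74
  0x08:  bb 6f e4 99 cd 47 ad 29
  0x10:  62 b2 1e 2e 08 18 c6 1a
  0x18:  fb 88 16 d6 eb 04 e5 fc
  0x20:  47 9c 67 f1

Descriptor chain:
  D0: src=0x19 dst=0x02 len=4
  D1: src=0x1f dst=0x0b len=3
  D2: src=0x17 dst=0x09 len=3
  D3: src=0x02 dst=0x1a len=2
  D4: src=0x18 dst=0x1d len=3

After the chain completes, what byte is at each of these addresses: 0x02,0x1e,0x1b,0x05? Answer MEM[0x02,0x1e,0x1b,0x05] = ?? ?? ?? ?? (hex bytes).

D0: mem[0x02..0x05] <- [88 16 d6 eb]
D1: mem[0x0b..0x0d] <- [fc 47 9c]
D2: mem[0x09..0x0b] <- [1a fb 88]
D3: mem[0x1a..0x1b] <- [88 16]
D4: mem[0x1d..0x1f] <- [fb 88 88]
query mem[0x02]=0x88, mem[0x1e]=0x88, mem[0x1b]=0x16, mem[0x05]=0xeb

MEM[0x02,0x1e,0x1b,0x05] = 88 88 16 eb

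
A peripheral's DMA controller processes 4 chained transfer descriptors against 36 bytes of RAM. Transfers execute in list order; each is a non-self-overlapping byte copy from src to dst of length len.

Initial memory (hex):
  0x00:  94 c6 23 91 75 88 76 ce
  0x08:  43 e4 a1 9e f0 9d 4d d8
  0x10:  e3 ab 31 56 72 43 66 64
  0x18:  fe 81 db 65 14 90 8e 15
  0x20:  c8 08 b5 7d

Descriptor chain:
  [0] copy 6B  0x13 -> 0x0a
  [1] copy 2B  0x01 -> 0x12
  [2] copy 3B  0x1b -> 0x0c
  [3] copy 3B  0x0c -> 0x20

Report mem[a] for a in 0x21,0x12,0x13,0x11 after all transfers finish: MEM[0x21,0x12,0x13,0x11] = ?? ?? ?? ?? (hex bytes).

MEM[0x21,0x12,0x13,0x11] = 14 c6 23 ab

[0] 0x13->0x0a len=6 : 56 72 43 66 64 fe
[1] 0x01->0x12 len=2 : c6 23
[2] 0x1b->0x0c len=3 : 65 14 90
[3] 0x0c->0x20 len=3 : 65 14 90
query mem[0x21]=0x14, mem[0x12]=0xc6, mem[0x13]=0x23, mem[0x11]=0xab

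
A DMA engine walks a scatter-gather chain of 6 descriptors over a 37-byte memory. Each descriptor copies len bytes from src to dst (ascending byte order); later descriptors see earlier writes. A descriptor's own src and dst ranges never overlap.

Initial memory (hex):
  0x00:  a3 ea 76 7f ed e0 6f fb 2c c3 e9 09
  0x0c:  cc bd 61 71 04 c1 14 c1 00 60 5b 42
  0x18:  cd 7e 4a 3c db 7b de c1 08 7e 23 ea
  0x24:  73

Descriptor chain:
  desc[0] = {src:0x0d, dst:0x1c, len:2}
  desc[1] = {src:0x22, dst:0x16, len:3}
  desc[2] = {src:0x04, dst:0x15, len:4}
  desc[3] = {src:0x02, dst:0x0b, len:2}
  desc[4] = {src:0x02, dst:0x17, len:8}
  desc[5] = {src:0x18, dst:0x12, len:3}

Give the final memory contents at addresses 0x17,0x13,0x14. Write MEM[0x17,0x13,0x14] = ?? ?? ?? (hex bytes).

MEM[0x17,0x13,0x14] = 76 ed e0

D0: mem[0x1c..0x1d] <- [bd 61]
D1: mem[0x16..0x18] <- [23 ea 73]
D2: mem[0x15..0x18] <- [ed e0 6f fb]
D3: mem[0x0b..0x0c] <- [76 7f]
D4: mem[0x17..0x1e] <- [76 7f ed e0 6f fb 2c c3]
D5: mem[0x12..0x14] <- [7f ed e0]
query mem[0x17]=0x76, mem[0x13]=0xed, mem[0x14]=0xe0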